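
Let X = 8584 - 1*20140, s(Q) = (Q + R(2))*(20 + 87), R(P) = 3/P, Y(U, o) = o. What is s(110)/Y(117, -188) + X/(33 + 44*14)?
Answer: -19830845/244024 ≈ -81.266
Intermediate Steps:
s(Q) = 321/2 + 107*Q (s(Q) = (Q + 3/2)*(20 + 87) = (Q + 3*(½))*107 = (Q + 3/2)*107 = (3/2 + Q)*107 = 321/2 + 107*Q)
X = -11556 (X = 8584 - 20140 = -11556)
s(110)/Y(117, -188) + X/(33 + 44*14) = (321/2 + 107*110)/(-188) - 11556/(33 + 44*14) = (321/2 + 11770)*(-1/188) - 11556/(33 + 616) = (23861/2)*(-1/188) - 11556/649 = -23861/376 - 11556*1/649 = -23861/376 - 11556/649 = -19830845/244024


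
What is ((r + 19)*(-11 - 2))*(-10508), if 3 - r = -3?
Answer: 3415100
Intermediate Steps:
r = 6 (r = 3 - 1*(-3) = 3 + 3 = 6)
((r + 19)*(-11 - 2))*(-10508) = ((6 + 19)*(-11 - 2))*(-10508) = (25*(-13))*(-10508) = -325*(-10508) = 3415100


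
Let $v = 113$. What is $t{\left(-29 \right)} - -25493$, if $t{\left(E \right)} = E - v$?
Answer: $25351$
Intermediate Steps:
$t{\left(E \right)} = -113 + E$ ($t{\left(E \right)} = E - 113 = -113 + E$)
$t{\left(-29 \right)} - -25493 = \left(-113 - 29\right) - -25493 = -142 + 25493 = 25351$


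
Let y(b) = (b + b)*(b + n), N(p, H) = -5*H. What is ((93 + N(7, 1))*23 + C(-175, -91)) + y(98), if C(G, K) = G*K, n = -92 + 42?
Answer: 27357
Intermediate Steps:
n = -50
y(b) = 2*b*(-50 + b) (y(b) = (b + b)*(b - 50) = (2*b)*(-50 + b) = 2*b*(-50 + b))
((93 + N(7, 1))*23 + C(-175, -91)) + y(98) = ((93 - 5*1)*23 - 175*(-91)) + 2*98*(-50 + 98) = ((93 - 5)*23 + 15925) + 2*98*48 = (88*23 + 15925) + 9408 = (2024 + 15925) + 9408 = 17949 + 9408 = 27357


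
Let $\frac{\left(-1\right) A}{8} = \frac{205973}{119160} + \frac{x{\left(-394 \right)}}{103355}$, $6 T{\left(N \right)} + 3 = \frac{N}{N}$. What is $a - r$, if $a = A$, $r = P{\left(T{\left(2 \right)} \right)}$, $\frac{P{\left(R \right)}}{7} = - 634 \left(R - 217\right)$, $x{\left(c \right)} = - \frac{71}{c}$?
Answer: $- \frac{58504340225004067}{60655225365} \approx -9.6454 \cdot 10^{5}$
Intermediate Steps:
$T{\left(N \right)} = - \frac{1}{3}$ ($T{\left(N \right)} = - \frac{1}{2} + \frac{N \frac{1}{N}}{6} = - \frac{1}{2} + \frac{1}{6} \cdot 1 = - \frac{1}{2} + \frac{1}{6} = - \frac{1}{3}$)
$A = - \frac{838761418987}{60655225365}$ ($A = - 8 \left(\frac{205973}{119160} + \frac{\left(-71\right) \frac{1}{-394}}{103355}\right) = - 8 \left(205973 \cdot \frac{1}{119160} + \left(-71\right) \left(- \frac{1}{394}\right) \frac{1}{103355}\right) = - 8 \left(\frac{205973}{119160} + \frac{71}{394} \cdot \frac{1}{103355}\right) = - 8 \left(\frac{205973}{119160} + \frac{71}{40721870}\right) = \left(-8\right) \frac{838761418987}{485241802920} = - \frac{838761418987}{60655225365} \approx -13.828$)
$P{\left(R \right)} = 963046 - 4438 R$ ($P{\left(R \right)} = 7 \left(- 634 \left(R - 217\right)\right) = 7 \left(- 634 \left(-217 + R\right)\right) = 7 \left(137578 - 634 R\right) = 963046 - 4438 R$)
$r = \frac{2893576}{3}$ ($r = 963046 - - \frac{4438}{3} = 963046 + \frac{4438}{3} = \frac{2893576}{3} \approx 9.6453 \cdot 10^{5}$)
$a = - \frac{838761418987}{60655225365} \approx -13.828$
$a - r = - \frac{838761418987}{60655225365} - \frac{2893576}{3} = - \frac{58504340225004067}{60655225365}$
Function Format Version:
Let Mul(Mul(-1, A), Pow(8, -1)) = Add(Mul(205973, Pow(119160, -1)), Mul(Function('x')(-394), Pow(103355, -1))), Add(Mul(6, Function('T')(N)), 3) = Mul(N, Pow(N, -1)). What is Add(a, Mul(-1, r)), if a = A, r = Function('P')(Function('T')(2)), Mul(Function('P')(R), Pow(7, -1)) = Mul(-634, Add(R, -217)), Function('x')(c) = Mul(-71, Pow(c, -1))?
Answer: Rational(-58504340225004067, 60655225365) ≈ -9.6454e+5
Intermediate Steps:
Function('T')(N) = Rational(-1, 3) (Function('T')(N) = Add(Rational(-1, 2), Mul(Rational(1, 6), Mul(N, Pow(N, -1)))) = Add(Rational(-1, 2), Mul(Rational(1, 6), 1)) = Add(Rational(-1, 2), Rational(1, 6)) = Rational(-1, 3))
A = Rational(-838761418987, 60655225365) (A = Mul(-8, Add(Mul(205973, Pow(119160, -1)), Mul(Mul(-71, Pow(-394, -1)), Pow(103355, -1)))) = Mul(-8, Add(Mul(205973, Rational(1, 119160)), Mul(Mul(-71, Rational(-1, 394)), Rational(1, 103355)))) = Mul(-8, Add(Rational(205973, 119160), Mul(Rational(71, 394), Rational(1, 103355)))) = Mul(-8, Add(Rational(205973, 119160), Rational(71, 40721870))) = Mul(-8, Rational(838761418987, 485241802920)) = Rational(-838761418987, 60655225365) ≈ -13.828)
Function('P')(R) = Add(963046, Mul(-4438, R)) (Function('P')(R) = Mul(7, Mul(-634, Add(R, -217))) = Mul(7, Mul(-634, Add(-217, R))) = Mul(7, Add(137578, Mul(-634, R))) = Add(963046, Mul(-4438, R)))
r = Rational(2893576, 3) (r = Add(963046, Mul(-4438, Rational(-1, 3))) = Add(963046, Rational(4438, 3)) = Rational(2893576, 3) ≈ 9.6453e+5)
a = Rational(-838761418987, 60655225365) ≈ -13.828
Add(a, Mul(-1, r)) = Add(Rational(-838761418987, 60655225365), Mul(-1, Rational(2893576, 3))) = Add(Rational(-838761418987, 60655225365), Rational(-2893576, 3)) = Rational(-58504340225004067, 60655225365)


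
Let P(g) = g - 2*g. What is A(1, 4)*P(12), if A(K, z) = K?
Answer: -12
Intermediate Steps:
P(g) = -g
A(1, 4)*P(12) = 1*(-1*12) = 1*(-12) = -12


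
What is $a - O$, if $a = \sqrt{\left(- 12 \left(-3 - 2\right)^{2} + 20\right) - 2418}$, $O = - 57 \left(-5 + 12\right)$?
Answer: $399 + i \sqrt{2698} \approx 399.0 + 51.942 i$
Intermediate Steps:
$O = -399$ ($O = \left(-57\right) 7 = -399$)
$a = i \sqrt{2698}$ ($a = \sqrt{\left(- 12 \left(-5\right)^{2} + 20\right) - 2418} = \sqrt{\left(\left(-12\right) 25 + 20\right) - 2418} = \sqrt{\left(-300 + 20\right) - 2418} = \sqrt{-280 - 2418} = \sqrt{-2698} = i \sqrt{2698} \approx 51.942 i$)
$a - O = i \sqrt{2698} - -399 = i \sqrt{2698} + 399 = 399 + i \sqrt{2698}$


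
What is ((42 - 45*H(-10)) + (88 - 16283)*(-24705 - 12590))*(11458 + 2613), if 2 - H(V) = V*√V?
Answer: 8498778143867 - 6331950*I*√10 ≈ 8.4988e+12 - 2.0023e+7*I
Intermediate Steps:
H(V) = 2 - V^(3/2) (H(V) = 2 - V*√V = 2 - V^(3/2))
((42 - 45*H(-10)) + (88 - 16283)*(-24705 - 12590))*(11458 + 2613) = ((42 - 45*(2 - (-10)^(3/2))) + (88 - 16283)*(-24705 - 12590))*(11458 + 2613) = ((42 - 45*(2 - (-10)*I*√10)) - 16195*(-37295))*14071 = ((42 - 45*(2 + 10*I*√10)) + 603992525)*14071 = ((42 + (-90 - 450*I*√10)) + 603992525)*14071 = ((-48 - 450*I*√10) + 603992525)*14071 = (603992477 - 450*I*√10)*14071 = 8498778143867 - 6331950*I*√10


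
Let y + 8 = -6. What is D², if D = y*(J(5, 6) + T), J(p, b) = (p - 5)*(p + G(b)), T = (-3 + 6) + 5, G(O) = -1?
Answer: 12544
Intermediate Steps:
T = 8 (T = 3 + 5 = 8)
J(p, b) = (-1 + p)*(-5 + p) (J(p, b) = (p - 5)*(p - 1) = (-5 + p)*(-1 + p) = (-1 + p)*(-5 + p))
y = -14 (y = -8 - 6 = -14)
D = -112 (D = -14*((5 + 5² - 6*5) + 8) = -14*((5 + 25 - 30) + 8) = -14*(0 + 8) = -14*8 = -112)
D² = (-112)² = 12544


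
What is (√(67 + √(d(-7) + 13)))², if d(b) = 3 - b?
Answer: 67 + √23 ≈ 71.796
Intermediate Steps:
(√(67 + √(d(-7) + 13)))² = (√(67 + √((3 - 1*(-7)) + 13)))² = (√(67 + √((3 + 7) + 13)))² = (√(67 + √(10 + 13)))² = (√(67 + √23))² = 67 + √23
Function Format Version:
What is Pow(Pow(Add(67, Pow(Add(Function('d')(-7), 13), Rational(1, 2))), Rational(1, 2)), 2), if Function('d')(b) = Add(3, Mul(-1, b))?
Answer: Add(67, Pow(23, Rational(1, 2))) ≈ 71.796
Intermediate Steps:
Pow(Pow(Add(67, Pow(Add(Function('d')(-7), 13), Rational(1, 2))), Rational(1, 2)), 2) = Pow(Pow(Add(67, Pow(Add(Add(3, Mul(-1, -7)), 13), Rational(1, 2))), Rational(1, 2)), 2) = Pow(Pow(Add(67, Pow(Add(Add(3, 7), 13), Rational(1, 2))), Rational(1, 2)), 2) = Pow(Pow(Add(67, Pow(Add(10, 13), Rational(1, 2))), Rational(1, 2)), 2) = Pow(Pow(Add(67, Pow(23, Rational(1, 2))), Rational(1, 2)), 2) = Add(67, Pow(23, Rational(1, 2)))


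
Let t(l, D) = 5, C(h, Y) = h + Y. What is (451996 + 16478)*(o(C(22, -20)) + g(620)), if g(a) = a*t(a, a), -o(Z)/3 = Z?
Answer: 1449458556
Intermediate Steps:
C(h, Y) = Y + h
o(Z) = -3*Z
g(a) = 5*a (g(a) = a*5 = 5*a)
(451996 + 16478)*(o(C(22, -20)) + g(620)) = (451996 + 16478)*(-3*(-20 + 22) + 5*620) = 468474*(-3*2 + 3100) = 468474*(-6 + 3100) = 468474*3094 = 1449458556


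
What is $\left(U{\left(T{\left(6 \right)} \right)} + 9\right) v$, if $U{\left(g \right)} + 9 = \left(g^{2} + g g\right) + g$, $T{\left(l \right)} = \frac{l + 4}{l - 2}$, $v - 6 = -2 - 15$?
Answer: $-165$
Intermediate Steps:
$v = -11$ ($v = 6 - 17 = -11$)
$T{\left(l \right)} = \frac{4 + l}{-2 + l}$
$U{\left(g \right)} = -9 + g + 2 g^{2}$ ($U{\left(g \right)} = -9 + \left(\left(g^{2} + g g\right) + g\right) = -9 + \left(\left(g^{2} + g^{2}\right) + g\right) = -9 + \left(2 g^{2} + g\right) = -9 + \left(g + 2 g^{2}\right) = -9 + g + 2 g^{2}$)
$\left(U{\left(T{\left(6 \right)} \right)} + 9\right) v = \left(\left(-9 + \frac{4 + 6}{-2 + 6} + 2 \left(\frac{4 + 6}{-2 + 6}\right)^{2}\right) + 9\right) \left(-11\right) = \left(\left(-9 + \frac{1}{4} \cdot 10 + 2 \left(\frac{1}{4} \cdot 10\right)^{2}\right) + 9\right) \left(-11\right) = \left(\left(-9 + \frac{5}{2} + 2 \left(\frac{5}{2}\right)^{2}\right) + 9\right) \left(-11\right) = \left(\left(-9 + \frac{5}{2} + 2 \cdot \frac{25}{4}\right) + 9\right) \left(-11\right) = \left(\left(-9 + \frac{5}{2} + \frac{25}{2}\right) + 9\right) \left(-11\right) = \left(6 + 9\right) \left(-11\right) = 15 \left(-11\right) = -165$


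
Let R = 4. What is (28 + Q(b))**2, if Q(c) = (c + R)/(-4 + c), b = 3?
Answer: 441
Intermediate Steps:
Q(c) = (4 + c)/(-4 + c) (Q(c) = (c + 4)/(-4 + c) = (4 + c)/(-4 + c))
(28 + Q(b))**2 = (28 + (4 + 3)/(-4 + 3))**2 = (28 + 7/(-1))**2 = (28 - 1*7)**2 = (28 - 7)**2 = 21**2 = 441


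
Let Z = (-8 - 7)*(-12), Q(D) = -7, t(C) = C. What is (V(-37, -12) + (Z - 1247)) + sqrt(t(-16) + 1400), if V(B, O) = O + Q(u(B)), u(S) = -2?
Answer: -1086 + 2*sqrt(346) ≈ -1048.8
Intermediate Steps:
Z = 180 (Z = -15*(-12) = 180)
V(B, O) = -7 + O (V(B, O) = O - 7 = -7 + O)
(V(-37, -12) + (Z - 1247)) + sqrt(t(-16) + 1400) = ((-7 - 12) + (180 - 1247)) + sqrt(-16 + 1400) = (-19 - 1067) + sqrt(1384) = -1086 + 2*sqrt(346)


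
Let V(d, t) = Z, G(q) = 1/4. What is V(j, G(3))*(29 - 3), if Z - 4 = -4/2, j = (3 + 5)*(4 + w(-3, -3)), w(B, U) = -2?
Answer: 52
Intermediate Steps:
G(q) = ¼
j = 16 (j = (3 + 5)*(4 - 2) = 8*2 = 16)
Z = 2 (Z = 4 - 4/2 = 4 - 4*½ = 4 - 2 = 2)
V(d, t) = 2
V(j, G(3))*(29 - 3) = 2*(29 - 3) = 2*26 = 52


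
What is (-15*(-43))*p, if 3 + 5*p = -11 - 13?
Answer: -3483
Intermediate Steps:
p = -27/5 (p = -3/5 + (-11 - 13)/5 = -3/5 + (1/5)*(-24) = -3/5 - 24/5 = -27/5 ≈ -5.4000)
(-15*(-43))*p = -15*(-43)*(-27/5) = 645*(-27/5) = -3483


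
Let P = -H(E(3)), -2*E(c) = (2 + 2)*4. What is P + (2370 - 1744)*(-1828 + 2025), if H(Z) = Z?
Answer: 123330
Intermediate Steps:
E(c) = -8 (E(c) = -(2 + 2)*4/2 = -2*4 = -1/2*16 = -8)
P = 8 (P = -1*(-8) = 8)
P + (2370 - 1744)*(-1828 + 2025) = 8 + (2370 - 1744)*(-1828 + 2025) = 8 + 626*197 = 8 + 123322 = 123330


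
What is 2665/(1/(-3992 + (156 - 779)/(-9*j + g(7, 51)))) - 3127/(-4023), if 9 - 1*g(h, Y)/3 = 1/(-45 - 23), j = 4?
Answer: -1219554363097/116667 ≈ -1.0453e+7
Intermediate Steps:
g(h, Y) = 1839/68 (g(h, Y) = 27 - 3/(-45 - 23) = 27 - 3/(-68) = 27 - 3*(-1/68) = 27 + 3/68 = 1839/68)
2665/(1/(-3992 + (156 - 779)/(-9*j + g(7, 51)))) - 3127/(-4023) = 2665/(1/(-3992 + (156 - 779)/(-9*4 + 1839/68))) - 3127/(-4023) = 2665/(1/(-3992 - 623/(-36 + 1839/68))) - 3127*(-1/4023) = 2665/(1/(-3992 - 623/(-609/68))) + 3127/4023 = 2665/(1/(-3992 - 623*(-68/609))) + 3127/4023 = 2665/(1/(-3992 + 6052/87)) + 3127/4023 = 2665/(1/(-341252/87)) + 3127/4023 = 2665/(-87/341252) + 3127/4023 = 2665*(-341252/87) + 3127/4023 = -909436580/87 + 3127/4023 = -1219554363097/116667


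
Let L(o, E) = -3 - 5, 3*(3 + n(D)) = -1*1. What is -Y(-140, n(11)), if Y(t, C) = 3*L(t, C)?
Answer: 24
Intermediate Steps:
n(D) = -10/3 (n(D) = -3 + (-1*1)/3 = -3 + (1/3)*(-1) = -3 - 1/3 = -10/3)
L(o, E) = -8
Y(t, C) = -24 (Y(t, C) = 3*(-8) = -24)
-Y(-140, n(11)) = -1*(-24) = 24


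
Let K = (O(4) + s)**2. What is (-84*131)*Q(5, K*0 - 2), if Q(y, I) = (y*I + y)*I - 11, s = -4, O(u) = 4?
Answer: 11004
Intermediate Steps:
K = 0 (K = (4 - 4)**2 = 0**2 = 0)
Q(y, I) = -11 + I*(y + I*y) (Q(y, I) = (I*y + y)*I - 11 = (y + I*y)*I - 11 = I*(y + I*y) - 11 = -11 + I*(y + I*y))
(-84*131)*Q(5, K*0 - 2) = (-84*131)*(-11 + (0*0 - 2)*5 + 5*(0*0 - 2)**2) = -11004*(-11 + (0 - 2)*5 + 5*(0 - 2)**2) = -11004*(-11 - 2*5 + 5*(-2)**2) = -11004*(-11 - 10 + 5*4) = -11004*(-11 - 10 + 20) = -11004*(-1) = 11004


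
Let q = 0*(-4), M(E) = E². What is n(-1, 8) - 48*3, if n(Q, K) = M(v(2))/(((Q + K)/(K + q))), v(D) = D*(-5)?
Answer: -208/7 ≈ -29.714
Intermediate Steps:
v(D) = -5*D
q = 0
n(Q, K) = 100*K/(K + Q) (n(Q, K) = (-5*2)²/(((Q + K)/(K + 0))) = (-10)²/(((K + Q)/K)) = 100/(((K + Q)/K)) = 100*(K/(K + Q)) = 100*K/(K + Q))
n(-1, 8) - 48*3 = 100*8/(8 - 1) - 48*3 = 100*8/7 - 144 = 100*8*(⅐) - 144 = 800/7 - 144 = -208/7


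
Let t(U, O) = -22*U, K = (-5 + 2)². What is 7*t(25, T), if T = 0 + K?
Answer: -3850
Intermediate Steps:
K = 9 (K = (-3)² = 9)
T = 9 (T = 0 + 9 = 9)
7*t(25, T) = 7*(-22*25) = 7*(-550) = -3850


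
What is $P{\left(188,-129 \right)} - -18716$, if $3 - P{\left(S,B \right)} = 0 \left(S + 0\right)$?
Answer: $18719$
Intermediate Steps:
$P{\left(S,B \right)} = 3$ ($P{\left(S,B \right)} = 3 - 0 \left(S + 0\right) = 3 - 0 S = 3 - 0 = 3 + 0 = 3$)
$P{\left(188,-129 \right)} - -18716 = 3 - -18716 = 3 + 18716 = 18719$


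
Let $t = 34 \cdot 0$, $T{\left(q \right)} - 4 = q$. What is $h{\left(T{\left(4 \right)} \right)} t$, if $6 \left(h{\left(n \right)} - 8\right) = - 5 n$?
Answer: $0$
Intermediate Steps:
$T{\left(q \right)} = 4 + q$
$h{\left(n \right)} = 8 - \frac{5 n}{6}$ ($h{\left(n \right)} = 8 + \frac{\left(-5\right) n}{6} = 8 - \frac{5 n}{6}$)
$t = 0$
$h{\left(T{\left(4 \right)} \right)} t = \left(8 - \frac{5 \left(4 + 4\right)}{6}\right) 0 = \left(8 - \frac{20}{3}\right) 0 = \frac{4}{3} \cdot 0 = 0$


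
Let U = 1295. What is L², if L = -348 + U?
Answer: 896809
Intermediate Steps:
L = 947 (L = -348 + 1295 = 947)
L² = 947² = 896809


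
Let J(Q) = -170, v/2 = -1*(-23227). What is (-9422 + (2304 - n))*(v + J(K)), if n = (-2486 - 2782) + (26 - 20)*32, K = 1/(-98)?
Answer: -94511928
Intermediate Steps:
K = -1/98 ≈ -0.010204
v = 46454 (v = 2*(-1*(-23227)) = 2*23227 = 46454)
n = -5076 (n = -5268 + 6*32 = -5268 + 192 = -5076)
(-9422 + (2304 - n))*(v + J(K)) = (-9422 + (2304 - 1*(-5076)))*(46454 - 170) = (-9422 + (2304 + 5076))*46284 = (-9422 + 7380)*46284 = -2042*46284 = -94511928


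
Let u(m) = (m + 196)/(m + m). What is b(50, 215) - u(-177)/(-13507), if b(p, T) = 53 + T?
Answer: 1281436085/4781478 ≈ 268.00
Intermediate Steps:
u(m) = (196 + m)/(2*m) (u(m) = (196 + m)/((2*m)) = (196 + m)*(1/(2*m)) = (196 + m)/(2*m))
b(50, 215) - u(-177)/(-13507) = (53 + 215) - (½)*(196 - 177)/(-177)/(-13507) = 268 - (½)*(-1/177)*19*(-1)/13507 = 268 - (-19)*(-1)/(354*13507) = 268 - 1*19/4781478 = 268 - 19/4781478 = 1281436085/4781478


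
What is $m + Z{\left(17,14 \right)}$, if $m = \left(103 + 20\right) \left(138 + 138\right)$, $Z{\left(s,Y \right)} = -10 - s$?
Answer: $33921$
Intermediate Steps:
$m = 33948$ ($m = 123 \cdot 276 = 33948$)
$m + Z{\left(17,14 \right)} = 33948 - 27 = 33921$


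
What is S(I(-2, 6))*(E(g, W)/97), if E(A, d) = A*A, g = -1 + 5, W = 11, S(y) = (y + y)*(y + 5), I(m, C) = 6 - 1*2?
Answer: 1152/97 ≈ 11.876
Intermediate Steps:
I(m, C) = 4 (I(m, C) = 6 - 2 = 4)
S(y) = 2*y*(5 + y) (S(y) = (2*y)*(5 + y) = 2*y*(5 + y))
g = 4
E(A, d) = A²
S(I(-2, 6))*(E(g, W)/97) = (2*4*(5 + 4))*(4²/97) = (2*4*9)*(16*(1/97)) = 72*(16/97) = 1152/97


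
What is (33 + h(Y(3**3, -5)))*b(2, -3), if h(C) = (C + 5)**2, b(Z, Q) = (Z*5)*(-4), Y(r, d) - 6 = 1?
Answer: -7080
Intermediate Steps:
Y(r, d) = 7 (Y(r, d) = 6 + 1 = 7)
b(Z, Q) = -20*Z (b(Z, Q) = (5*Z)*(-4) = -20*Z)
h(C) = (5 + C)**2
(33 + h(Y(3**3, -5)))*b(2, -3) = (33 + (5 + 7)**2)*(-20*2) = (33 + 12**2)*(-40) = (33 + 144)*(-40) = 177*(-40) = -7080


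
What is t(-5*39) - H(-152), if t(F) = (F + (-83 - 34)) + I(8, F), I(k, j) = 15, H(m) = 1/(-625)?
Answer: -185624/625 ≈ -297.00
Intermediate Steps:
H(m) = -1/625
t(F) = -102 + F (t(F) = (F + (-83 - 34)) + 15 = (F - 117) + 15 = (-117 + F) + 15 = -102 + F)
t(-5*39) - H(-152) = (-102 - 5*39) - 1*(-1/625) = (-102 - 195) + 1/625 = -297 + 1/625 = -185624/625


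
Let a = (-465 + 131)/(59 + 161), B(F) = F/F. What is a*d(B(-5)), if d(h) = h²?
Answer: -167/110 ≈ -1.5182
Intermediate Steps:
B(F) = 1
a = -167/110 (a = -334/220 = -334*1/220 = -167/110 ≈ -1.5182)
a*d(B(-5)) = -167/110*1² = -167/110*1 = -167/110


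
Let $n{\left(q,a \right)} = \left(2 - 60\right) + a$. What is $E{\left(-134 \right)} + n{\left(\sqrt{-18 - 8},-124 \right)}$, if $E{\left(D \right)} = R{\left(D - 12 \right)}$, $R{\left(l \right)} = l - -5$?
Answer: $-323$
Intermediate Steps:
$R{\left(l \right)} = 5 + l$ ($R{\left(l \right)} = l + 5 = 5 + l$)
$E{\left(D \right)} = -7 + D$ ($E{\left(D \right)} = 5 + \left(D - 12\right) = 5 + \left(-12 + D\right) = -7 + D$)
$n{\left(q,a \right)} = -58 + a$
$E{\left(-134 \right)} + n{\left(\sqrt{-18 - 8},-124 \right)} = \left(-7 - 134\right) - 182 = -141 - 182 = -323$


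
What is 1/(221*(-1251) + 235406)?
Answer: -1/41065 ≈ -2.4352e-5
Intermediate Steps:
1/(221*(-1251) + 235406) = 1/(-276471 + 235406) = 1/(-41065) = -1/41065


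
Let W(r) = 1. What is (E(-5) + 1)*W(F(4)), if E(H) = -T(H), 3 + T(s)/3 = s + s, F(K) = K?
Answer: 40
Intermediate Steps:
T(s) = -9 + 6*s (T(s) = -9 + 3*(s + s) = -9 + 3*(2*s) = -9 + 6*s)
E(H) = 9 - 6*H (E(H) = -(-9 + 6*H) = 9 - 6*H)
(E(-5) + 1)*W(F(4)) = ((9 - 6*(-5)) + 1)*1 = ((9 + 30) + 1)*1 = (39 + 1)*1 = 40*1 = 40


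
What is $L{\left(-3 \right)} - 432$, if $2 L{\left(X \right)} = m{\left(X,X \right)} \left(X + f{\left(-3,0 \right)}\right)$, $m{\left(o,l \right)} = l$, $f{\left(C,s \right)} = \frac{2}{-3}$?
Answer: $- \frac{853}{2} \approx -426.5$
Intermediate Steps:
$f{\left(C,s \right)} = - \frac{2}{3}$ ($f{\left(C,s \right)} = 2 \left(- \frac{1}{3}\right) = - \frac{2}{3}$)
$L{\left(X \right)} = \frac{X \left(- \frac{2}{3} + X\right)}{2}$ ($L{\left(X \right)} = \frac{X \left(X - \frac{2}{3}\right)}{2} = \frac{X \left(- \frac{2}{3} + X\right)}{2}$)
$L{\left(-3 \right)} - 432 = \frac{1}{6} \left(-3\right) \left(-2 + 3 \left(-3\right)\right) - 432 = \frac{1}{6} \left(-3\right) \left(-2 - 9\right) - 432 = \frac{1}{6} \left(-3\right) \left(-11\right) - 432 = \frac{11}{2} - 432 = - \frac{853}{2}$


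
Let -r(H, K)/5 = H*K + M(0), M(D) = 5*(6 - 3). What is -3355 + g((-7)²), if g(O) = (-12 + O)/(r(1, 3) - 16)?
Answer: -355667/106 ≈ -3355.3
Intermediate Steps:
M(D) = 15 (M(D) = 5*3 = 15)
r(H, K) = -75 - 5*H*K (r(H, K) = -5*(H*K + 15) = -5*(15 + H*K) = -75 - 5*H*K)
g(O) = 6/53 - O/106 (g(O) = (-12 + O)/((-75 - 5*1*3) - 16) = (-12 + O)/((-75 - 15) - 16) = (-12 + O)/(-90 - 16) = (-12 + O)/(-106) = (-12 + O)*(-1/106) = 6/53 - O/106)
-3355 + g((-7)²) = -3355 + (6/53 - 1/106*(-7)²) = -3355 + (6/53 - 1/106*49) = -3355 + (6/53 - 49/106) = -3355 - 37/106 = -355667/106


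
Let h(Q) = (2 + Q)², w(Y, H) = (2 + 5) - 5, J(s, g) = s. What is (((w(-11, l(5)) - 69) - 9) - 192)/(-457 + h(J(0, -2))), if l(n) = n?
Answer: 268/453 ≈ 0.59161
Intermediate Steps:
w(Y, H) = 2 (w(Y, H) = 7 - 5 = 2)
(((w(-11, l(5)) - 69) - 9) - 192)/(-457 + h(J(0, -2))) = (((2 - 69) - 9) - 192)/(-457 + (2 + 0)²) = ((-67 - 9) - 192)/(-457 + 2²) = (-76 - 192)/(-457 + 4) = -268/(-453) = -268*(-1/453) = 268/453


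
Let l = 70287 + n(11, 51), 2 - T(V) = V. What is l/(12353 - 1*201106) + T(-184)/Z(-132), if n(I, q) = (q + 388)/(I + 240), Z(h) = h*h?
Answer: -49765063211/137582816712 ≈ -0.36171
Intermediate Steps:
Z(h) = h**2
T(V) = 2 - V
n(I, q) = (388 + q)/(240 + I)
l = 17642476/251 (l = 70287 + (388 + 51)/(240 + 11) = 70287 + 439/251 = 17642476/251 ≈ 70289.)
l/(12353 - 1*201106) + T(-184)/Z(-132) = 17642476/(251*(12353 - 1*201106)) + (2 - 1*(-184))/((-132)**2) = 17642476/(251*(12353 - 201106)) + (2 + 184)/17424 = (17642476/251)/(-188753) + 186*(1/17424) = (17642476/251)*(-1/188753) + 31/2904 = -17642476/47377003 + 31/2904 = -49765063211/137582816712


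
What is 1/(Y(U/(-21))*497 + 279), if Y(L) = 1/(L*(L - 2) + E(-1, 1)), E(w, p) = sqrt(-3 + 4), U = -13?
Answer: 64/237033 ≈ 0.00027000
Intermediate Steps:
E(w, p) = 1 (E(w, p) = sqrt(1) = 1)
Y(L) = 1/(1 + L*(-2 + L)) (Y(L) = 1/(L*(L - 2) + 1) = 1/(L*(-2 + L) + 1) = 1/(1 + L*(-2 + L)))
1/(Y(U/(-21))*497 + 279) = 1/(497/(1 + (-13/(-21))**2 - (-26)/(-21)) + 279) = 1/(497/(1 + (-13*(-1/21))**2 - (-26)*(-1)/21) + 279) = 1/(497/(1 + (13/21)**2 - 2*13/21) + 279) = 1/(497/(1 + 169/441 - 26/21) + 279) = 1/(497/(64/441) + 279) = 1/((441/64)*497 + 279) = 1/(219177/64 + 279) = 1/(237033/64) = 64/237033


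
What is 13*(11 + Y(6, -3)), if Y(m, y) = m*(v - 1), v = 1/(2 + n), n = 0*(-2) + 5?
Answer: 533/7 ≈ 76.143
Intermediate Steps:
n = 5 (n = 0 + 5 = 5)
v = ⅐ (v = 1/(2 + 5) = 1/7 = ⅐ ≈ 0.14286)
Y(m, y) = -6*m/7 (Y(m, y) = m*(⅐ - 1) = m*(-6/7) = -6*m/7)
13*(11 + Y(6, -3)) = 13*(11 - 6/7*6) = 13*(11 - 36/7) = 13*(41/7) = 533/7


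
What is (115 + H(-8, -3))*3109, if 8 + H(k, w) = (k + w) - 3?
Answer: 289137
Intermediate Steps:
H(k, w) = -11 + k + w (H(k, w) = -8 + ((k + w) - 3) = -8 + (-3 + k + w) = -11 + k + w)
(115 + H(-8, -3))*3109 = (115 + (-11 - 8 - 3))*3109 = (115 - 22)*3109 = 93*3109 = 289137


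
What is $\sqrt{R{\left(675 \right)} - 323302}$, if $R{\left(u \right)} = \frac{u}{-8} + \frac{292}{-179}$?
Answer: $\frac{15 i \sqrt{736830230}}{716} \approx 568.67 i$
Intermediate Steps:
$R{\left(u \right)} = - \frac{292}{179} - \frac{u}{8}$ ($R{\left(u \right)} = u \left(- \frac{1}{8}\right) + 292 \left(- \frac{1}{179}\right) = - \frac{u}{8} - \frac{292}{179} = - \frac{292}{179} - \frac{u}{8}$)
$\sqrt{R{\left(675 \right)} - 323302} = \sqrt{\left(- \frac{292}{179} - \frac{675}{8}\right) - 323302} = \sqrt{- \frac{123161}{1432} - 323302} = \sqrt{- \frac{463091625}{1432}} = \frac{15 i \sqrt{736830230}}{716}$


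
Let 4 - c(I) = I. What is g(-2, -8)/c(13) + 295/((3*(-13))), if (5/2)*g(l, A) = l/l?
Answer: -4451/585 ≈ -7.6085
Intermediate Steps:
c(I) = 4 - I
g(l, A) = ⅖ (g(l, A) = 2*(l/l)/5 = (⅖)*1 = ⅖)
g(-2, -8)/c(13) + 295/((3*(-13))) = 2/(5*(4 - 1*13)) + 295/((3*(-13))) = 2/(5*(4 - 13)) + 295/(-39) = (⅖)/(-9) + 295*(-1/39) = (⅖)*(-⅑) - 295/39 = -2/45 - 295/39 = -4451/585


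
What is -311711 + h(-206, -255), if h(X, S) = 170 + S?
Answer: -311796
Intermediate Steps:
-311711 + h(-206, -255) = -311711 + (170 - 255) = -311711 - 85 = -311796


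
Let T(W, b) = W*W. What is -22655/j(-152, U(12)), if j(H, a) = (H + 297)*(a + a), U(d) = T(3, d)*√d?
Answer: -4531*√3/3132 ≈ -2.5057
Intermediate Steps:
T(W, b) = W²
U(d) = 9*√d (U(d) = 3²*√d = 9*√d)
j(H, a) = 2*a*(297 + H) (j(H, a) = (297 + H)*(2*a) = 2*a*(297 + H))
-22655/j(-152, U(12)) = -22655*√3/(108*(297 - 152)) = -22655*√3/15660 = -4531*√3/3132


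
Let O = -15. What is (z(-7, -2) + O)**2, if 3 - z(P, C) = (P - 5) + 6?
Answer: 36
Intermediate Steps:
z(P, C) = 2 - P (z(P, C) = 3 - ((P - 5) + 6) = 3 - ((-5 + P) + 6) = 3 - (1 + P) = 3 + (-1 - P) = 2 - P)
(z(-7, -2) + O)**2 = ((2 - 1*(-7)) - 15)**2 = ((2 + 7) - 15)**2 = (9 - 15)**2 = (-6)**2 = 36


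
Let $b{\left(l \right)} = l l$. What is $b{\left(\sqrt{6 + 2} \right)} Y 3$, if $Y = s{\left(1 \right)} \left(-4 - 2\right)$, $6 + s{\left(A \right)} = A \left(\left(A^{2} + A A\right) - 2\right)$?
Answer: $864$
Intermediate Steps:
$s{\left(A \right)} = -6 + A \left(-2 + 2 A^{2}\right)$ ($s{\left(A \right)} = -6 + A \left(\left(A^{2} + A A\right) - 2\right) = -6 + A \left(\left(A^{2} + A^{2}\right) - 2\right) = -6 + A \left(2 A^{2} - 2\right) = -6 + A \left(-2 + 2 A^{2}\right)$)
$Y = 36$ ($Y = \left(-6 - 2 + 2 \cdot 1^{3}\right) \left(-4 - 2\right) = \left(-6 - 2 + 2 \cdot 1\right) \left(-6\right) = \left(-6 - 2 + 2\right) \left(-6\right) = \left(-6\right) \left(-6\right) = 36$)
$b{\left(l \right)} = l^{2}$
$b{\left(\sqrt{6 + 2} \right)} Y 3 = \left(\sqrt{6 + 2}\right)^{2} \cdot 36 \cdot 3 = \left(\sqrt{8}\right)^{2} \cdot 36 \cdot 3 = \left(2 \sqrt{2}\right)^{2} \cdot 36 \cdot 3 = 8 \cdot 36 \cdot 3 = 288 \cdot 3 = 864$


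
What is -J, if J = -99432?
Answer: 99432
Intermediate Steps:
-J = -1*(-99432) = 99432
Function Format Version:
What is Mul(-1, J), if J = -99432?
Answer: 99432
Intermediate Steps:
Mul(-1, J) = Mul(-1, -99432) = 99432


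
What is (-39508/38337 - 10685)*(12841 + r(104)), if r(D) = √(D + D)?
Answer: -5260577002873/38337 - 1638681412*√13/38337 ≈ -1.3737e+8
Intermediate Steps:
r(D) = √2*√D (r(D) = √(2*D) = √2*√D)
(-39508/38337 - 10685)*(12841 + r(104)) = (-39508/38337 - 10685)*(12841 + √2*√104) = (-39508*1/38337 - 10685)*(12841 + √2*(2*√26)) = (-39508/38337 - 10685)*(12841 + 4*√13) = -409670353*(12841 + 4*√13)/38337 = -5260577002873/38337 - 1638681412*√13/38337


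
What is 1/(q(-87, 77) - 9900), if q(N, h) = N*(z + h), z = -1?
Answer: -1/16512 ≈ -6.0562e-5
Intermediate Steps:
q(N, h) = N*(-1 + h)
1/(q(-87, 77) - 9900) = 1/(-87*(-1 + 77) - 9900) = 1/(-87*76 - 9900) = 1/(-6612 - 9900) = 1/(-16512) = -1/16512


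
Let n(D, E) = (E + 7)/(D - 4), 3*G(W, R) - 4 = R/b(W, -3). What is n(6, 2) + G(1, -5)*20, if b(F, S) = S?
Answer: 761/18 ≈ 42.278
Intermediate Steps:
G(W, R) = 4/3 - R/9 (G(W, R) = 4/3 + (R/(-3))/3 = 4/3 + (R*(-⅓))/3 = 4/3 + (-R/3)/3 = 4/3 - R/9)
n(D, E) = (7 + E)/(-4 + D)
n(6, 2) + G(1, -5)*20 = (7 + 2)/(-4 + 6) + (4/3 - ⅑*(-5))*20 = 9/2 + (4/3 + 5/9)*20 = (½)*9 + (17/9)*20 = 9/2 + 340/9 = 761/18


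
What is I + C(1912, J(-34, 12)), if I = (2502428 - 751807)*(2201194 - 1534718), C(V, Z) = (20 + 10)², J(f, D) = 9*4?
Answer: 1166746882496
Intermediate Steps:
J(f, D) = 36
C(V, Z) = 900 (C(V, Z) = 30² = 900)
I = 1166746881596 (I = 1750621*666476 = 1166746881596)
I + C(1912, J(-34, 12)) = 1166746881596 + 900 = 1166746882496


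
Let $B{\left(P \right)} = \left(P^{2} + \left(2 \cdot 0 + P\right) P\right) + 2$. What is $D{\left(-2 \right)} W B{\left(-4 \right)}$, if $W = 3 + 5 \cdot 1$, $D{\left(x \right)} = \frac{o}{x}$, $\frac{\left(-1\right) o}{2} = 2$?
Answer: $544$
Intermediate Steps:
$o = -4$ ($o = \left(-2\right) 2 = -4$)
$D{\left(x \right)} = - \frac{4}{x}$
$B{\left(P \right)} = 2 + 2 P^{2}$ ($B{\left(P \right)} = \left(P^{2} + \left(0 + P\right) P\right) + 2 = \left(P^{2} + P P\right) + 2 = \left(P^{2} + P^{2}\right) + 2 = 2 P^{2} + 2 = 2 + 2 P^{2}$)
$W = 8$ ($W = 3 + 5 = 8$)
$D{\left(-2 \right)} W B{\left(-4 \right)} = - \frac{4}{-2} \cdot 8 \left(2 + 2 \left(-4\right)^{2}\right) = \left(-4\right) \left(- \frac{1}{2}\right) 8 \left(2 + 2 \cdot 16\right) = 2 \cdot 8 \left(2 + 32\right) = 16 \cdot 34 = 544$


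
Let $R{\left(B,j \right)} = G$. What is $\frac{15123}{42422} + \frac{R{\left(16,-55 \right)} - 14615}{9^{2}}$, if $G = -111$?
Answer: $- \frac{623481409}{3436182} \approx -181.45$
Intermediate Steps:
$R{\left(B,j \right)} = -111$
$\frac{15123}{42422} + \frac{R{\left(16,-55 \right)} - 14615}{9^{2}} = \frac{15123}{42422} + \frac{-111 - 14615}{9^{2}} = 15123 \cdot \frac{1}{42422} - \frac{14726}{81} = \frac{15123}{42422} - \frac{14726}{81} = - \frac{623481409}{3436182}$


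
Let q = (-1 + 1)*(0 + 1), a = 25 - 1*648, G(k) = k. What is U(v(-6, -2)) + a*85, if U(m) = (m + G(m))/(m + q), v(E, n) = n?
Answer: -52953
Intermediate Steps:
a = -623 (a = 25 - 648 = -623)
q = 0 (q = 0*1 = 0)
U(m) = 2 (U(m) = (m + m)/(m + 0) = (2*m)/m = 2)
U(v(-6, -2)) + a*85 = 2 - 623*85 = 2 - 52955 = -52953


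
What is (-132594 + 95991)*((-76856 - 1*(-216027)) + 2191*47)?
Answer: -8863343244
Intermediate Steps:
(-132594 + 95991)*((-76856 - 1*(-216027)) + 2191*47) = -36603*((-76856 + 216027) + 102977) = -36603*(139171 + 102977) = -36603*242148 = -8863343244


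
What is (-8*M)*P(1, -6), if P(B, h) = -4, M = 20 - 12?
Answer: 256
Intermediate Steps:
M = 8
(-8*M)*P(1, -6) = -8*8*(-4) = -64*(-4) = 256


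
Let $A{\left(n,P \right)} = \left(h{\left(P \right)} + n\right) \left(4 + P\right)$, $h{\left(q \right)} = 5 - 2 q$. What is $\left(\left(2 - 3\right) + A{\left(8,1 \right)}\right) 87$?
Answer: $4698$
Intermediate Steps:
$A{\left(n,P \right)} = \left(4 + P\right) \left(5 + n - 2 P\right)$ ($A{\left(n,P \right)} = \left(\left(5 - 2 P\right) + n\right) \left(4 + P\right) = \left(5 + n - 2 P\right) \left(4 + P\right) = \left(4 + P\right) \left(5 + n - 2 P\right)$)
$\left(\left(2 - 3\right) + A{\left(8,1 \right)}\right) 87 = \left(\left(2 - 3\right) + \left(20 - 3 - 2 \cdot 1^{2} + 4 \cdot 8 + 1 \cdot 8\right)\right) 87 = \left(\left(2 - 3\right) + \left(20 - 3 - 2 + 32 + 8\right)\right) 87 = \left(-1 + \left(20 - 3 - 2 + 32 + 8\right)\right) 87 = \left(-1 + 55\right) 87 = 54 \cdot 87 = 4698$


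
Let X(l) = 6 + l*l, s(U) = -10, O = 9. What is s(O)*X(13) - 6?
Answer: -1756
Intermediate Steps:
X(l) = 6 + l**2
s(O)*X(13) - 6 = -10*(6 + 13**2) - 6 = -10*(6 + 169) - 6 = -10*175 - 6 = -1750 - 6 = -1756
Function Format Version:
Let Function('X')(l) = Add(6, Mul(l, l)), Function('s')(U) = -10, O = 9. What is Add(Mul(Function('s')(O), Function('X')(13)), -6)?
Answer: -1756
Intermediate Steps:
Function('X')(l) = Add(6, Pow(l, 2))
Add(Mul(Function('s')(O), Function('X')(13)), -6) = Add(Mul(-10, Add(6, Pow(13, 2))), -6) = Add(Mul(-10, Add(6, 169)), -6) = Add(Mul(-10, 175), -6) = Add(-1750, -6) = -1756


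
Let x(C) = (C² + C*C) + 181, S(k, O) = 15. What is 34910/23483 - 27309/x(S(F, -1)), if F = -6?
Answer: -619269037/14817773 ≈ -41.792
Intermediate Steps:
x(C) = 181 + 2*C² (x(C) = (C² + C²) + 181 = 2*C² + 181 = 181 + 2*C²)
34910/23483 - 27309/x(S(F, -1)) = 34910/23483 - 27309/(181 + 2*15²) = 34910*(1/23483) - 27309/(181 + 2*225) = 34910/23483 - 27309/(181 + 450) = 34910/23483 - 27309/631 = -619269037/14817773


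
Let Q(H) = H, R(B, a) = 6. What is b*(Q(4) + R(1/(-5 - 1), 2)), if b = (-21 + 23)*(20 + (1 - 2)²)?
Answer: 420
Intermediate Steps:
b = 42 (b = 2*(20 + (-1)²) = 2*(20 + 1) = 2*21 = 42)
b*(Q(4) + R(1/(-5 - 1), 2)) = 42*(4 + 6) = 42*10 = 420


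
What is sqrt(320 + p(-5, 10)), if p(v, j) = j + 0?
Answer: sqrt(330) ≈ 18.166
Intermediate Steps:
p(v, j) = j
sqrt(320 + p(-5, 10)) = sqrt(320 + 10) = sqrt(330)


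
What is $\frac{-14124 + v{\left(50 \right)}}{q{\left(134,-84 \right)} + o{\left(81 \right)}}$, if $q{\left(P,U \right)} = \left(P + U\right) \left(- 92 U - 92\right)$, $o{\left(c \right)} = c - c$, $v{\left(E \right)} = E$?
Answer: $- \frac{7037}{190900} \approx -0.036862$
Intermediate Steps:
$o{\left(c \right)} = 0$
$q{\left(P,U \right)} = \left(-92 - 92 U\right) \left(P + U\right)$ ($q{\left(P,U \right)} = \left(P + U\right) \left(-92 - 92 U\right) = \left(-92 - 92 U\right) \left(P + U\right)$)
$\frac{-14124 + v{\left(50 \right)}}{q{\left(134,-84 \right)} + o{\left(81 \right)}} = \frac{-14124 + 50}{\left(\left(-92\right) 134 - -7728 - 92 \left(-84\right)^{2} - 12328 \left(-84\right)\right) + 0} = - \frac{14074}{\left(-12328 + 7728 - 649152 + 1035552\right) + 0} = - \frac{14074}{381800 + 0} = - \frac{14074}{381800} = \left(-14074\right) \frac{1}{381800} = - \frac{7037}{190900}$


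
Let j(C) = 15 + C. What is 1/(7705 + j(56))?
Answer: 1/7776 ≈ 0.00012860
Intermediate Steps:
1/(7705 + j(56)) = 1/(7705 + (15 + 56)) = 1/(7705 + 71) = 1/7776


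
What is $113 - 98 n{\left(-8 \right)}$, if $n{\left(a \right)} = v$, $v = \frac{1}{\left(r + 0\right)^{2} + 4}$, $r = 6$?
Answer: $\frac{2211}{20} \approx 110.55$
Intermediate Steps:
$v = \frac{1}{40}$ ($v = \frac{1}{\left(6 + 0\right)^{2} + 4} = \frac{1}{6^{2} + 4} = \frac{1}{36 + 4} = \frac{1}{40} \approx 0.025$)
$n{\left(a \right)} = \frac{1}{40}$
$113 - 98 n{\left(-8 \right)} = 113 - \frac{49}{20} = \frac{2211}{20}$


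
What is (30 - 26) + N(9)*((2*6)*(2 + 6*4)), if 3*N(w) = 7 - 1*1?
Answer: 628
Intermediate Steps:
N(w) = 2 (N(w) = (7 - 1*1)/3 = (7 - 1)/3 = (⅓)*6 = 2)
(30 - 26) + N(9)*((2*6)*(2 + 6*4)) = (30 - 26) + 2*((2*6)*(2 + 6*4)) = 4 + 2*(12*(2 + 24)) = 4 + 2*(12*26) = 4 + 2*312 = 4 + 624 = 628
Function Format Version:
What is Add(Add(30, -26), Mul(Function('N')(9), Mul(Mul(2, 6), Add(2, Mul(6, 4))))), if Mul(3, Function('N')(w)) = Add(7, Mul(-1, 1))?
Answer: 628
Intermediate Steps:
Function('N')(w) = 2 (Function('N')(w) = Mul(Rational(1, 3), Add(7, Mul(-1, 1))) = Mul(Rational(1, 3), Add(7, -1)) = Mul(Rational(1, 3), 6) = 2)
Add(Add(30, -26), Mul(Function('N')(9), Mul(Mul(2, 6), Add(2, Mul(6, 4))))) = Add(Add(30, -26), Mul(2, Mul(Mul(2, 6), Add(2, Mul(6, 4))))) = Add(4, Mul(2, Mul(12, Add(2, 24)))) = Add(4, Mul(2, Mul(12, 26))) = Add(4, Mul(2, 312)) = Add(4, 624) = 628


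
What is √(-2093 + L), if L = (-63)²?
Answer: 2*√469 ≈ 43.313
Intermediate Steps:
L = 3969
√(-2093 + L) = √(-2093 + 3969) = √1876 = 2*√469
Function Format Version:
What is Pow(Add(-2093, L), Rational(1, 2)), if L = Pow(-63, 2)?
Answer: Mul(2, Pow(469, Rational(1, 2))) ≈ 43.313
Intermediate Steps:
L = 3969
Pow(Add(-2093, L), Rational(1, 2)) = Pow(Add(-2093, 3969), Rational(1, 2)) = Pow(1876, Rational(1, 2)) = Mul(2, Pow(469, Rational(1, 2)))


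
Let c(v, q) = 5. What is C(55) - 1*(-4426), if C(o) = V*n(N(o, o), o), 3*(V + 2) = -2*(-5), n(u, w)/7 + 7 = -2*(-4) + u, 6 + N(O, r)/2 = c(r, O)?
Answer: 13250/3 ≈ 4416.7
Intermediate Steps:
N(O, r) = -2 (N(O, r) = -12 + 2*5 = -12 + 10 = -2)
n(u, w) = 7 + 7*u (n(u, w) = -49 + 7*(-2*(-4) + u) = -49 + 7*(8 + u) = -49 + (56 + 7*u) = 7 + 7*u)
V = 4/3 (V = -2 + (-2*(-5))/3 = -2 + (⅓)*10 = -2 + 10/3 = 4/3 ≈ 1.3333)
C(o) = -28/3 (C(o) = 4*(7 + 7*(-2))/3 = 4*(7 - 14)/3 = (4/3)*(-7) = -28/3)
C(55) - 1*(-4426) = -28/3 - 1*(-4426) = -28/3 + 4426 = 13250/3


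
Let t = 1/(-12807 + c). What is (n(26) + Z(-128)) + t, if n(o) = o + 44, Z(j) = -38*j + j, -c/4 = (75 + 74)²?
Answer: 488342465/101611 ≈ 4806.0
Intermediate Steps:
c = -88804 (c = -4*(75 + 74)² = -4*149² = -4*22201 = -88804)
Z(j) = -37*j
n(o) = 44 + o
t = -1/101611 (t = 1/(-12807 - 88804) = 1/(-101611) = -1/101611 ≈ -9.8415e-6)
(n(26) + Z(-128)) + t = ((44 + 26) - 37*(-128)) - 1/101611 = (70 + 4736) - 1/101611 = 4806 - 1/101611 = 488342465/101611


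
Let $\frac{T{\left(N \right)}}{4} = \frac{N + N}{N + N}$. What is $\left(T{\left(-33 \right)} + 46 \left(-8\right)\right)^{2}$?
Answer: $132496$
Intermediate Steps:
$T{\left(N \right)} = 4$ ($T{\left(N \right)} = 4 \frac{N + N}{N + N} = 4 \frac{2 N}{2 N} = 4 \cdot 2 N \frac{1}{2 N} = 4 \cdot 1 = 4$)
$\left(T{\left(-33 \right)} + 46 \left(-8\right)\right)^{2} = \left(4 + 46 \left(-8\right)\right)^{2} = \left(4 - 368\right)^{2} = \left(-364\right)^{2} = 132496$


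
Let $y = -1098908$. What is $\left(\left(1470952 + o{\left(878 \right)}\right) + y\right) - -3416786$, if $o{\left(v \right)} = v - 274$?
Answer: $3789434$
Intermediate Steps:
$o{\left(v \right)} = -274 + v$
$\left(\left(1470952 + o{\left(878 \right)}\right) + y\right) - -3416786 = \left(\left(1470952 + \left(-274 + 878\right)\right) - 1098908\right) - -3416786 = \left(\left(1470952 + 604\right) - 1098908\right) + 3416786 = \left(1471556 - 1098908\right) + 3416786 = 372648 + 3416786 = 3789434$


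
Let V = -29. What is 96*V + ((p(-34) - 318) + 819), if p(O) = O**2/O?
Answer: -2317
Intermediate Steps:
p(O) = O
96*V + ((p(-34) - 318) + 819) = 96*(-29) + ((-34 - 318) + 819) = -2784 + (-352 + 819) = -2784 + 467 = -2317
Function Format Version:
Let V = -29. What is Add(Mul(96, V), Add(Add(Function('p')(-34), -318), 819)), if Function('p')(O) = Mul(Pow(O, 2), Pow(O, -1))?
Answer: -2317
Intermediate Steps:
Function('p')(O) = O
Add(Mul(96, V), Add(Add(Function('p')(-34), -318), 819)) = Add(Mul(96, -29), Add(Add(-34, -318), 819)) = Add(-2784, Add(-352, 819)) = Add(-2784, 467) = -2317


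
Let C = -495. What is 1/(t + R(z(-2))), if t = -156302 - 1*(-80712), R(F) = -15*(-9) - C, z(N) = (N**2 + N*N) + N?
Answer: -1/74960 ≈ -1.3340e-5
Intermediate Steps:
z(N) = N + 2*N**2 (z(N) = (N**2 + N**2) + N = 2*N**2 + N = N + 2*N**2)
R(F) = 630 (R(F) = -15*(-9) - 1*(-495) = 135 + 495 = 630)
t = -75590 (t = -156302 + 80712 = -75590)
1/(t + R(z(-2))) = 1/(-75590 + 630) = 1/(-74960) = -1/74960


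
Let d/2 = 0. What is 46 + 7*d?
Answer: 46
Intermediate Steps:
d = 0 (d = 2*0 = 0)
46 + 7*d = 46 + 7*0 = 46 + 0 = 46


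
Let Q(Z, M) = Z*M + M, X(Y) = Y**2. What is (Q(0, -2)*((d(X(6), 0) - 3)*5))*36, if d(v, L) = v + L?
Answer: -11880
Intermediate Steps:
d(v, L) = L + v
Q(Z, M) = M + M*Z (Q(Z, M) = M*Z + M = M + M*Z)
(Q(0, -2)*((d(X(6), 0) - 3)*5))*36 = ((-2*(1 + 0))*(((0 + 6**2) - 3)*5))*36 = ((-2*1)*(((0 + 36) - 3)*5))*36 = -2*(36 - 3)*5*36 = -66*5*36 = -2*165*36 = -330*36 = -11880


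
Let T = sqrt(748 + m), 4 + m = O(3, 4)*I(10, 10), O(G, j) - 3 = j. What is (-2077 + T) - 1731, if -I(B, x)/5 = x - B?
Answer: -3808 + 2*sqrt(186) ≈ -3780.7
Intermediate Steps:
I(B, x) = -5*x + 5*B (I(B, x) = -5*(x - B) = -5*x + 5*B)
O(G, j) = 3 + j
m = -4 (m = -4 + (3 + 4)*(-5*10 + 5*10) = -4 + 7*(-50 + 50) = -4 + 7*0 = -4 + 0 = -4)
T = 2*sqrt(186) (T = sqrt(748 - 4) = sqrt(744) = 2*sqrt(186) ≈ 27.276)
(-2077 + T) - 1731 = (-2077 + 2*sqrt(186)) - 1731 = -3808 + 2*sqrt(186)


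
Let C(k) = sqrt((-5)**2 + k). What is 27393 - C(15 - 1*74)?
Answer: 27393 - I*sqrt(34) ≈ 27393.0 - 5.831*I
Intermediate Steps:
C(k) = sqrt(25 + k)
27393 - C(15 - 1*74) = 27393 - sqrt(25 + (15 - 1*74)) = 27393 - sqrt(25 + (15 - 74)) = 27393 - sqrt(25 - 59) = 27393 - sqrt(-34) = 27393 - I*sqrt(34)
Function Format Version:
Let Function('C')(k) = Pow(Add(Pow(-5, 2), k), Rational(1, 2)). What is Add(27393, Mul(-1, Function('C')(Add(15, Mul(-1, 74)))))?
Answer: Add(27393, Mul(-1, I, Pow(34, Rational(1, 2)))) ≈ Add(27393., Mul(-5.8310, I))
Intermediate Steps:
Function('C')(k) = Pow(Add(25, k), Rational(1, 2))
Add(27393, Mul(-1, Function('C')(Add(15, Mul(-1, 74))))) = Add(27393, Mul(-1, Pow(Add(25, Add(15, Mul(-1, 74))), Rational(1, 2)))) = Add(27393, Mul(-1, Pow(Add(25, Add(15, -74)), Rational(1, 2)))) = Add(27393, Mul(-1, Pow(Add(25, -59), Rational(1, 2)))) = Add(27393, Mul(-1, Pow(-34, Rational(1, 2)))) = Add(27393, Mul(-1, Mul(I, Pow(34, Rational(1, 2))))) = Add(27393, Mul(-1, I, Pow(34, Rational(1, 2))))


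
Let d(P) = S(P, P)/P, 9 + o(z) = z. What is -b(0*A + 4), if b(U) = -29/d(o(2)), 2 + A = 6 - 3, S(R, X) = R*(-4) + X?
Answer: -29/3 ≈ -9.6667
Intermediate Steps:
S(R, X) = X - 4*R (S(R, X) = -4*R + X = X - 4*R)
A = 1 (A = -2 + (6 - 3) = -2 + 3 = 1)
o(z) = -9 + z
d(P) = -3 (d(P) = (P - 4*P)/P = (-3*P)/P = -3)
b(U) = 29/3 (b(U) = -29/(-3) = -29*(-1/3) = 29/3)
-b(0*A + 4) = -1*29/3 = -29/3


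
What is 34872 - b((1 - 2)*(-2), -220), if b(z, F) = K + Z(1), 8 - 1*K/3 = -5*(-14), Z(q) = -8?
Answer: 35066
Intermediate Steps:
K = -186 (K = 24 - (-15)*(-14) = 24 - 3*70 = 24 - 210 = -186)
b(z, F) = -194 (b(z, F) = -186 - 8 = -194)
34872 - b((1 - 2)*(-2), -220) = 34872 - 1*(-194) = 34872 + 194 = 35066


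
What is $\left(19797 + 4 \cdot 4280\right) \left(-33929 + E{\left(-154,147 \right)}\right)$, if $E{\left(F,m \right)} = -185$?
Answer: $-1259386538$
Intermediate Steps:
$\left(19797 + 4 \cdot 4280\right) \left(-33929 + E{\left(-154,147 \right)}\right) = \left(19797 + 4 \cdot 4280\right) \left(-33929 - 185\right) = \left(19797 + 17120\right) \left(-34114\right) = 36917 \left(-34114\right) = -1259386538$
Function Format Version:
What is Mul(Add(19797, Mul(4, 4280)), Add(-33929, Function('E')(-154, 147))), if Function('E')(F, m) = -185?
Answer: -1259386538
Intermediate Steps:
Mul(Add(19797, Mul(4, 4280)), Add(-33929, Function('E')(-154, 147))) = Mul(Add(19797, Mul(4, 4280)), Add(-33929, -185)) = Mul(Add(19797, 17120), -34114) = Mul(36917, -34114) = -1259386538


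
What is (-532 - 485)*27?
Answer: -27459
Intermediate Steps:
(-532 - 485)*27 = -1017*27 = -27459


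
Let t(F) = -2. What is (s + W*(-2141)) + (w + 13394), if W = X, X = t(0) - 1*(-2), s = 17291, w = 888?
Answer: 31573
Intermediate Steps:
X = 0 (X = -2 - 1*(-2) = -2 + 2 = 0)
W = 0
(s + W*(-2141)) + (w + 13394) = (17291 + 0*(-2141)) + (888 + 13394) = (17291 + 0) + 14282 = 17291 + 14282 = 31573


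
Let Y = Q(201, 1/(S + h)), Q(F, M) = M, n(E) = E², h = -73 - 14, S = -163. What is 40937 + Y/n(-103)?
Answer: 108575158249/2652250 ≈ 40937.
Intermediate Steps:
h = -87
Y = -1/250 (Y = 1/(-163 - 87) = 1/(-250) = -1/250 ≈ -0.0040000)
40937 + Y/n(-103) = 40937 - 1/(250*((-103)²)) = 40937 - 1/250/10609 = 40937 - 1/250*1/10609 = 40937 - 1/2652250 = 108575158249/2652250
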